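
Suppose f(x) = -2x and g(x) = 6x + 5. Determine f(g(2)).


g(2) = 17
f(17) = -34

-34


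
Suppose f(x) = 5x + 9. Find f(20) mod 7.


f(20) = 109
109 mod 7 = 4

4


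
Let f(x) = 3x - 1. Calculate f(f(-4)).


-40


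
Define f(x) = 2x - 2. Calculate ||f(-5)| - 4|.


f(-5) = -12
|-12| = 12
|12 - 4| = 8

8


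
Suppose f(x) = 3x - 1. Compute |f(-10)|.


31


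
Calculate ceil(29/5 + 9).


29/5 = 5.8
5.8 + 9 = 14.8
ceil(14.8) = 15

15


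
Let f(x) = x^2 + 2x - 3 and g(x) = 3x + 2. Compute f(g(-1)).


g(-1) = -1
f(-1) = 1*(-1)^2 + 2*(-1) - 3 = -4

-4


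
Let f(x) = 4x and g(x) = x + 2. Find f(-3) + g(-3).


f(-3) = -12
g(-3) = -1
Sum = -13

-13


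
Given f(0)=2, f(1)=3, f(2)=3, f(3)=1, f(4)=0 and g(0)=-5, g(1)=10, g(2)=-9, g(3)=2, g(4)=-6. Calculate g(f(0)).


f(0) = 2
g(2) = -9

-9


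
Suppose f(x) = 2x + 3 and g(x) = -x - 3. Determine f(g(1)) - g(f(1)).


f(g(1)) = -5
g(f(1)) = -8
Difference = 3

3


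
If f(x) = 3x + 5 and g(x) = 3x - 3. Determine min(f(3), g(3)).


f(3) = 14
g(3) = 6
min = 6

6


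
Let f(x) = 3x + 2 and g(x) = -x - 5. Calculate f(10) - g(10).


f(10) = 32
g(10) = -15
Difference = 47

47


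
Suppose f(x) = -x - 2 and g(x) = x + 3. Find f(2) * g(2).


-20


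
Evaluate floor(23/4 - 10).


23/4 = 5.75
5.75 - 10 = -4.25
floor(-4.25) = -5

-5


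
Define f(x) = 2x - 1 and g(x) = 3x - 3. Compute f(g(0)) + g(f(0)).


f(g(0)) = -7
g(f(0)) = -6
Sum = -13

-13


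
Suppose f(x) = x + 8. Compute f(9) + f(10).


f(9) = 17
f(10) = 18
Sum = 35

35


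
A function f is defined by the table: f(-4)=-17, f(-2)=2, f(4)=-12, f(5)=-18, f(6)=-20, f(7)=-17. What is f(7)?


Reading from the table at x = 7

-17


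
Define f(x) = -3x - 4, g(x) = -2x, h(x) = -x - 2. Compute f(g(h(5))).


-46


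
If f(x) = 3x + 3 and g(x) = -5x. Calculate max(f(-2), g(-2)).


f(-2) = -3
g(-2) = 10
max = 10

10


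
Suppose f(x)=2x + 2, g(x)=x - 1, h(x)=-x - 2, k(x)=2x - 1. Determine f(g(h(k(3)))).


k(3) = 5
h(5) = -7
g(-7) = -8
f(-8) = -14

-14


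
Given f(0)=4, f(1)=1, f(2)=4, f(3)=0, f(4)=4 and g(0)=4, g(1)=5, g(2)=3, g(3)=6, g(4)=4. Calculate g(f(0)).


f(0) = 4
g(4) = 4

4


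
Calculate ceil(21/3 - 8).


-1


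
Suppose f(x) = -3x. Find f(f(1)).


9


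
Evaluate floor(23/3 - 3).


4


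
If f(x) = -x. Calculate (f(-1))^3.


f(-1) = 1
(1)^3 = 1

1


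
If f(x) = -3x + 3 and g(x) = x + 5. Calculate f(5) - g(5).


f(5) = -12
g(5) = 10
Difference = -22

-22


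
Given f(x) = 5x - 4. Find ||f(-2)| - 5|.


f(-2) = -14
|-14| = 14
|14 - 5| = 9

9


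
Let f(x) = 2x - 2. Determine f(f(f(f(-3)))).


f(-3) = -8
f(-8) = -18
f(-18) = -38
f(-38) = -78

-78


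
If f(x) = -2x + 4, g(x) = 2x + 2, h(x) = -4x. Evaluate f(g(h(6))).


h(6) = -24
g(-24) = -46
f(-46) = 96

96


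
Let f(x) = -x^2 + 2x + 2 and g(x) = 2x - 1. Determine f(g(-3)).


g(-3) = -7
f(-7) = (-1)*(-7)^2 + 2*(-7) + 2 = -61

-61


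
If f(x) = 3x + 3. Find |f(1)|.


f(1) = 6
|6| = 6

6


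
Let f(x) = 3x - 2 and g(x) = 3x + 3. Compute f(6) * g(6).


f(6) = 16
g(6) = 21
Product = 336

336


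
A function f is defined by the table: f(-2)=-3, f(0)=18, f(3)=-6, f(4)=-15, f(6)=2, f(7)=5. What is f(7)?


Reading from the table at x = 7

5


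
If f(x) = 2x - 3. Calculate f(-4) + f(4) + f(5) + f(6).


f(-4) = -11
f(4) = 5
f(5) = 7
f(6) = 9
Sum = 10

10


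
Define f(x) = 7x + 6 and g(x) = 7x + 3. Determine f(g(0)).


g(0) = 3
f(3) = 27

27


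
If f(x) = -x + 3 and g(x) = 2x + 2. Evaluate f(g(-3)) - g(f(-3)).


f(g(-3)) = 7
g(f(-3)) = 14
Difference = -7

-7


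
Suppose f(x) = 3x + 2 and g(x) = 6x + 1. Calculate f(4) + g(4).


f(4) = 14
g(4) = 25
Sum = 39

39


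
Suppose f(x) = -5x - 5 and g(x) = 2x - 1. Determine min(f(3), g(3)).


f(3) = -20
g(3) = 5
min = -20

-20


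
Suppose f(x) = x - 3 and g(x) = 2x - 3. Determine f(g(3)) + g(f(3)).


f(g(3)) = 0
g(f(3)) = -3
Sum = -3

-3


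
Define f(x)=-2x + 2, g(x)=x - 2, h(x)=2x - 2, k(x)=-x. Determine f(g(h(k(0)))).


k(0) = 0
h(0) = -2
g(-2) = -4
f(-4) = 10

10


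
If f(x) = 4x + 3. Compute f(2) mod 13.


f(2) = 11
11 mod 13 = 11

11


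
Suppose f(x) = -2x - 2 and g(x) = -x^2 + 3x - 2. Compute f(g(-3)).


g(-3) = -20
f(-20) = 38

38


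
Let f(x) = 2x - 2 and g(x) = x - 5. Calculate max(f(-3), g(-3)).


f(-3) = -8
g(-3) = -8
max = -8

-8


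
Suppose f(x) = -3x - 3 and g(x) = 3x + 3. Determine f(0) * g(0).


-9


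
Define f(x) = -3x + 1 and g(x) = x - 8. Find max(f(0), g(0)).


f(0) = 1
g(0) = -8
max = 1

1


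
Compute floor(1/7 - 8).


1/7 = 0.1429
0.1429 - 8 = -7.8571
floor(-7.8571) = -8

-8


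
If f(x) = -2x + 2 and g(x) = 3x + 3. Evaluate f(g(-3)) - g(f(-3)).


-13


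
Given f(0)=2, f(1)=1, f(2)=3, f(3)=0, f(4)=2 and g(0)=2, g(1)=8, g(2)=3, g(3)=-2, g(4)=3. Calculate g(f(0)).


f(0) = 2
g(2) = 3

3


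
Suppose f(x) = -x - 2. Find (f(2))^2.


f(2) = -4
(-4)^2 = 16

16


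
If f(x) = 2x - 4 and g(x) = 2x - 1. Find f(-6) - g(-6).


f(-6) = -16
g(-6) = -13
Difference = -3

-3


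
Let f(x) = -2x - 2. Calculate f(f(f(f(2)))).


f(2) = -6
f(-6) = 10
f(10) = -22
f(-22) = 42

42


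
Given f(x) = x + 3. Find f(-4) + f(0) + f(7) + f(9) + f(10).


f(-4) = -1
f(0) = 3
f(7) = 10
f(9) = 12
f(10) = 13
Sum = 37

37


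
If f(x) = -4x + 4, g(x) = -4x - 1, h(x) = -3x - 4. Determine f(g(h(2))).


h(2) = -10
g(-10) = 39
f(39) = -152

-152


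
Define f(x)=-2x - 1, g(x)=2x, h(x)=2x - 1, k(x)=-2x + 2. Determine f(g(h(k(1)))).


k(1) = 0
h(0) = -1
g(-1) = -2
f(-2) = 3

3


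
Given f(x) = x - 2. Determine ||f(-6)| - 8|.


0


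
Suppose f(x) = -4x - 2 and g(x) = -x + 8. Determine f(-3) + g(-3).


f(-3) = 10
g(-3) = 11
Sum = 21

21


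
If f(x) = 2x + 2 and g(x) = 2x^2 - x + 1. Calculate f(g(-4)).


g(-4) = 37
f(37) = 76

76


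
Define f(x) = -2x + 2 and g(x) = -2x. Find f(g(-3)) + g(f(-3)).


f(g(-3)) = -10
g(f(-3)) = -16
Sum = -26

-26


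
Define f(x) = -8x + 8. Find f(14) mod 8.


f(14) = -104
-104 mod 8 = 0

0


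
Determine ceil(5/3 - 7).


5/3 = 1.6667
1.6667 - 7 = -5.3333
ceil(-5.3333) = -5

-5


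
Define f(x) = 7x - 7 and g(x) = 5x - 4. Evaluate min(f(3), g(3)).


f(3) = 14
g(3) = 11
min = 11

11


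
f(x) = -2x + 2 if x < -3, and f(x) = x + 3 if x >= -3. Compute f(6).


6 satisfies x >= -3
f(6) = 9

9


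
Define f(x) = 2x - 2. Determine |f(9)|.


f(9) = 16
|16| = 16

16


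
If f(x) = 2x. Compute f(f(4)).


f(4) = 8
f(8) = 16

16


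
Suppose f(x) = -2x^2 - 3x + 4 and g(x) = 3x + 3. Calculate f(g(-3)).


g(-3) = -6
f(-6) = (-2)*(-6)^2 - 3*(-6) + 4 = -50

-50


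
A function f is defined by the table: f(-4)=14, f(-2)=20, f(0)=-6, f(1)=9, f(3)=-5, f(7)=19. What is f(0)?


Reading from the table at x = 0

-6


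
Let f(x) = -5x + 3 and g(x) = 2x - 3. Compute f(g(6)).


g(6) = 9
f(9) = -42

-42


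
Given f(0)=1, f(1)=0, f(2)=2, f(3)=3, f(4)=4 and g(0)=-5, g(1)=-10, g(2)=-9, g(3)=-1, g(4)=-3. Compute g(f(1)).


f(1) = 0
g(0) = -5

-5


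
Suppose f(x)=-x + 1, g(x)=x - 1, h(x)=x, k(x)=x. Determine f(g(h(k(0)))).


2


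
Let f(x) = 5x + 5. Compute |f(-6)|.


f(-6) = -25
|-25| = 25

25


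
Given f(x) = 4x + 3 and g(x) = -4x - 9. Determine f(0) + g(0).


f(0) = 3
g(0) = -9
Sum = -6

-6


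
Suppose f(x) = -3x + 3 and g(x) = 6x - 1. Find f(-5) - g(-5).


f(-5) = 18
g(-5) = -31
Difference = 49

49


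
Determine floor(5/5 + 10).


5/5 = 1
1 + 10 = 11
floor(11) = 11

11


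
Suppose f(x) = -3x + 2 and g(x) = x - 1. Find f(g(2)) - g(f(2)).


f(g(2)) = -1
g(f(2)) = -5
Difference = 4

4


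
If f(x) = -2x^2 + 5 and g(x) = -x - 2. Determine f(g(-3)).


3


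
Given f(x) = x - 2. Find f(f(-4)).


f(-4) = -6
f(-6) = -8

-8


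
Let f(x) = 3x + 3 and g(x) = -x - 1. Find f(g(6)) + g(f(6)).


f(g(6)) = -18
g(f(6)) = -22
Sum = -40

-40


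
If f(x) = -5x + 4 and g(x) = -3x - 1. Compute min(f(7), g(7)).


f(7) = -31
g(7) = -22
min = -31

-31


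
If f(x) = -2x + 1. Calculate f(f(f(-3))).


27


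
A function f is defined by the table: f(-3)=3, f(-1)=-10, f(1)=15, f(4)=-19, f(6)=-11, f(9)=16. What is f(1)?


Reading from the table at x = 1

15


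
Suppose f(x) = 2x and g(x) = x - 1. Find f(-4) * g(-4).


f(-4) = -8
g(-4) = -5
Product = 40

40


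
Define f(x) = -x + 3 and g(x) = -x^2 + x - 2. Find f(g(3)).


11


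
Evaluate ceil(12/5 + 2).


12/5 = 2.4
2.4 + 2 = 4.4
ceil(4.4) = 5

5


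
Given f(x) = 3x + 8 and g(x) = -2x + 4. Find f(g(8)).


-28


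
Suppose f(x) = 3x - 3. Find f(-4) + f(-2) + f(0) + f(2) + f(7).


-6


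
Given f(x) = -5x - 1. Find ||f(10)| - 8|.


f(10) = -51
|-51| = 51
|51 - 8| = 43

43


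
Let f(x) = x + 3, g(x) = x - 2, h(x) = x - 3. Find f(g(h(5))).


h(5) = 2
g(2) = 0
f(0) = 3

3


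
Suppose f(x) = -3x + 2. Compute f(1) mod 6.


f(1) = -1
-1 mod 6 = 5

5


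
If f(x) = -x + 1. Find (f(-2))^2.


f(-2) = 3
(3)^2 = 9

9


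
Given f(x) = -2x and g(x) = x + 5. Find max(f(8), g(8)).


f(8) = -16
g(8) = 13
max = 13

13


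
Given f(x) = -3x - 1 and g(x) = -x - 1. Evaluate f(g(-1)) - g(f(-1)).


f(g(-1)) = -1
g(f(-1)) = -3
Difference = 2

2


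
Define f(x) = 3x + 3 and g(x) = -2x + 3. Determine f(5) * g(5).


-126


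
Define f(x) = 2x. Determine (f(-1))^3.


f(-1) = -2
(-2)^3 = -8

-8


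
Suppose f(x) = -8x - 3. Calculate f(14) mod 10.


f(14) = -115
-115 mod 10 = 5

5


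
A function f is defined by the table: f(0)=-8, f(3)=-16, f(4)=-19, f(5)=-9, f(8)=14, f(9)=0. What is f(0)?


Reading from the table at x = 0

-8


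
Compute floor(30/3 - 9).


30/3 = 10
10 - 9 = 1
floor(1) = 1

1


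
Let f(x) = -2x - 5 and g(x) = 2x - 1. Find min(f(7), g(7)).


f(7) = -19
g(7) = 13
min = -19

-19


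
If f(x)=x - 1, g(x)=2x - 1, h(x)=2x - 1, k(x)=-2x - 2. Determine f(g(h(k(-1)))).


k(-1) = 0
h(0) = -1
g(-1) = -3
f(-3) = -4

-4


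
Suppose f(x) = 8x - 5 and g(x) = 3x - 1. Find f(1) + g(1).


f(1) = 3
g(1) = 2
Sum = 5

5


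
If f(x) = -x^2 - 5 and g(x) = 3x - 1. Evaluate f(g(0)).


g(0) = -1
f(-1) = (-1)*(-1)^2 - 5 = -6

-6


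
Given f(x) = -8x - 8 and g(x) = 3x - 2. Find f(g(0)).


g(0) = -2
f(-2) = 8

8


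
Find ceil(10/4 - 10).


10/4 = 2.5
2.5 - 10 = -7.5
ceil(-7.5) = -7

-7


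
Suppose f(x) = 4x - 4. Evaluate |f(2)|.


f(2) = 4
|4| = 4

4


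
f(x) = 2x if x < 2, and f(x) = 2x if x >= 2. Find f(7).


7 satisfies x >= 2
f(7) = 14

14


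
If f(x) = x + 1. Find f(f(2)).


f(2) = 3
f(3) = 4

4


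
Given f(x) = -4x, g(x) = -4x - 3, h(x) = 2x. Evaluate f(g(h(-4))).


h(-4) = -8
g(-8) = 29
f(29) = -116

-116


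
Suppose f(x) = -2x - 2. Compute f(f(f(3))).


f(3) = -8
f(-8) = 14
f(14) = -30

-30


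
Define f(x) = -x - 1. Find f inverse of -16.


15


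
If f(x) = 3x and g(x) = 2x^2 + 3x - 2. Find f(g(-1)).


g(-1) = -3
f(-3) = -9

-9


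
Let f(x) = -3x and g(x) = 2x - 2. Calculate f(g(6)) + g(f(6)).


f(g(6)) = -30
g(f(6)) = -38
Sum = -68

-68


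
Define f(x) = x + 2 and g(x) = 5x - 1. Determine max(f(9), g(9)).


f(9) = 11
g(9) = 44
max = 44

44


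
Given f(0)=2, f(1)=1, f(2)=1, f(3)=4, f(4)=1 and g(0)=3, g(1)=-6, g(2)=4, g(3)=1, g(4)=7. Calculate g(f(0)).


f(0) = 2
g(2) = 4

4


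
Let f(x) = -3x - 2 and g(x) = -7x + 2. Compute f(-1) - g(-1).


f(-1) = 1
g(-1) = 9
Difference = -8

-8


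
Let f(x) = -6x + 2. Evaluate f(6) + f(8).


f(6) = -34
f(8) = -46
Sum = -80

-80


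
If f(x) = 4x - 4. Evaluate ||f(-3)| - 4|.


12


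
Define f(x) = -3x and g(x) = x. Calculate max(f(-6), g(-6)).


f(-6) = 18
g(-6) = -6
max = 18

18


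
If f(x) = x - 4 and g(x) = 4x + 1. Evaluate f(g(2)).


g(2) = 9
f(9) = 5

5


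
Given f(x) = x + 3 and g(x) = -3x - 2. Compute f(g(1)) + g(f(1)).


f(g(1)) = -2
g(f(1)) = -14
Sum = -16

-16


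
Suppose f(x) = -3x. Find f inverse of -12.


Solve -3x = -12
x = (-12) / (-3) = 4

4


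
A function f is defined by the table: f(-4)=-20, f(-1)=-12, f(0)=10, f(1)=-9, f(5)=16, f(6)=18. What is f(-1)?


Reading from the table at x = -1

-12


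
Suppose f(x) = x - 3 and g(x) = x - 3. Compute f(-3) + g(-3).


f(-3) = -6
g(-3) = -6
Sum = -12

-12


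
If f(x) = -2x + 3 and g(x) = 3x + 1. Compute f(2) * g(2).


f(2) = -1
g(2) = 7
Product = -7

-7


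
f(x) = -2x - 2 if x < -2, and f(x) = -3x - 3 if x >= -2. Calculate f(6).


-21


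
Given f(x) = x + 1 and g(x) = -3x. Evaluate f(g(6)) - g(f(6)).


f(g(6)) = -17
g(f(6)) = -21
Difference = 4

4


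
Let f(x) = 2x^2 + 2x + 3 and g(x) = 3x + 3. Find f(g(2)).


g(2) = 9
f(9) = 2*(9)^2 + 2*(9) + 3 = 183

183


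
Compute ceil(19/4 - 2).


3


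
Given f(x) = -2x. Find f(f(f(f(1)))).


f(1) = -2
f(-2) = 4
f(4) = -8
f(-8) = 16

16


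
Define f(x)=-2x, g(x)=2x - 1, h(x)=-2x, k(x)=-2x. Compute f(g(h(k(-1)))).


18


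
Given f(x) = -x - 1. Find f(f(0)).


f(0) = -1
f(-1) = 0

0


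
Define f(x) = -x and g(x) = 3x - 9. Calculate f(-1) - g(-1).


f(-1) = 1
g(-1) = -12
Difference = 13

13


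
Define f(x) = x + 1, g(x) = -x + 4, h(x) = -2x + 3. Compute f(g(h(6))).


h(6) = -9
g(-9) = 13
f(13) = 14

14


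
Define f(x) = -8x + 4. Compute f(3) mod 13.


f(3) = -20
-20 mod 13 = 6

6


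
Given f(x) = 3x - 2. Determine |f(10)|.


28


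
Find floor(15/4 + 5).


15/4 = 3.75
3.75 + 5 = 8.75
floor(8.75) = 8

8


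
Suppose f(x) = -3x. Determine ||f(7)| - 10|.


f(7) = -21
|-21| = 21
|21 - 10| = 11

11


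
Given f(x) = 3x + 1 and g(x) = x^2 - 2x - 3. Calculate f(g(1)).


g(1) = -4
f(-4) = -11

-11


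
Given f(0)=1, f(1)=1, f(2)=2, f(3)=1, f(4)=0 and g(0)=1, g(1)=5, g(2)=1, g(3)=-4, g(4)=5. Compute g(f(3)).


f(3) = 1
g(1) = 5

5


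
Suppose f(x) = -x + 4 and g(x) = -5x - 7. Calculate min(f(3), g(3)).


-22


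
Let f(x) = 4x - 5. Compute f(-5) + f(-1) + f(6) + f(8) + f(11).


f(-5) = -25
f(-1) = -9
f(6) = 19
f(8) = 27
f(11) = 39
Sum = 51

51


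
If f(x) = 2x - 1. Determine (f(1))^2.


f(1) = 1
(1)^2 = 1

1


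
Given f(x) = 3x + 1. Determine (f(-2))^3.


-125


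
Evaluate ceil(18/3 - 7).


18/3 = 6
6 - 7 = -1
ceil(-1) = -1

-1


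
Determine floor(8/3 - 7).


8/3 = 2.6667
2.6667 - 7 = -4.3333
floor(-4.3333) = -5

-5


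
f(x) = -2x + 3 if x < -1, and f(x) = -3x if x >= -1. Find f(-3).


-3 satisfies x < -1
f(-3) = 9

9


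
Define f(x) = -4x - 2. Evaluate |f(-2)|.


f(-2) = 6
|6| = 6

6


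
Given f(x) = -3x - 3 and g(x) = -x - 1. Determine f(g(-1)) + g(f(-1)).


f(g(-1)) = -3
g(f(-1)) = -1
Sum = -4

-4


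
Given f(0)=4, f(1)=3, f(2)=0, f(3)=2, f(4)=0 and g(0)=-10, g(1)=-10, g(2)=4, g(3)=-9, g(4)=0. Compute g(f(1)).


f(1) = 3
g(3) = -9

-9


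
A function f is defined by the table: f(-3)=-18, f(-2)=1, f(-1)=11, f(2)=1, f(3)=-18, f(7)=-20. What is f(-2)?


1


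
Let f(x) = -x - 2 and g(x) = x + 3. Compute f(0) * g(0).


f(0) = -2
g(0) = 3
Product = -6

-6


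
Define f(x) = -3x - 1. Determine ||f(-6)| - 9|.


f(-6) = 17
|17| = 17
|17 - 9| = 8

8


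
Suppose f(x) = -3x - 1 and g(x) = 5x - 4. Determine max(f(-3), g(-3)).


f(-3) = 8
g(-3) = -19
max = 8

8


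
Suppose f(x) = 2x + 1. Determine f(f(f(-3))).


f(-3) = -5
f(-5) = -9
f(-9) = -17

-17


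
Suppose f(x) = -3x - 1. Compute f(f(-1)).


f(-1) = 2
f(2) = -7

-7


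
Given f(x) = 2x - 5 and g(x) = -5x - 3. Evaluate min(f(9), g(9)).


f(9) = 13
g(9) = -48
min = -48

-48


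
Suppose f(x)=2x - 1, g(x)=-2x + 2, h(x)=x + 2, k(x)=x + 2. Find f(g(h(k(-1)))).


k(-1) = 1
h(1) = 3
g(3) = -4
f(-4) = -9

-9


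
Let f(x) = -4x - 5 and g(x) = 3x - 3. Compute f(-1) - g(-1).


f(-1) = -1
g(-1) = -6
Difference = 5

5


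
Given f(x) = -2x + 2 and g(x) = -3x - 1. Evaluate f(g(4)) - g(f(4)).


f(g(4)) = 28
g(f(4)) = 17
Difference = 11

11


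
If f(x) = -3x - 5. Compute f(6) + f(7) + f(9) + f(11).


f(6) = -23
f(7) = -26
f(9) = -32
f(11) = -38
Sum = -119

-119


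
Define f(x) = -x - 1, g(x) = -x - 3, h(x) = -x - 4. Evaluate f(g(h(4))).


h(4) = -8
g(-8) = 5
f(5) = -6

-6


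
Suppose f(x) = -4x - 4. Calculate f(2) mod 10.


f(2) = -12
-12 mod 10 = 8

8


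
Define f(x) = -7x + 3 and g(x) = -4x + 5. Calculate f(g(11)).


g(11) = -39
f(-39) = 276

276


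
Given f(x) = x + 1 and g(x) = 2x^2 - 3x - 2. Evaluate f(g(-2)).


g(-2) = 12
f(12) = 13

13


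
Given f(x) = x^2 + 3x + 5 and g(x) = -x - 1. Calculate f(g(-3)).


g(-3) = 2
f(2) = 1*(2)^2 + 3*(2) + 5 = 15

15


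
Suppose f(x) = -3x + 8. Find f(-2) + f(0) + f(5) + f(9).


f(-2) = 14
f(0) = 8
f(5) = -7
f(9) = -19
Sum = -4

-4


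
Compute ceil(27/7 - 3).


27/7 = 3.8571
3.8571 - 3 = 0.8571
ceil(0.8571) = 1

1


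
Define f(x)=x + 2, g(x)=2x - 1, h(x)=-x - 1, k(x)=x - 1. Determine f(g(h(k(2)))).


k(2) = 1
h(1) = -2
g(-2) = -5
f(-5) = -3

-3


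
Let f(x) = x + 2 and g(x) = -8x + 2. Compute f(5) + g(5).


-31


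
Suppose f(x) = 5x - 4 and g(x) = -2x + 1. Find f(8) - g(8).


f(8) = 36
g(8) = -15
Difference = 51

51


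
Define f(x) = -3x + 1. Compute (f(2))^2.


25


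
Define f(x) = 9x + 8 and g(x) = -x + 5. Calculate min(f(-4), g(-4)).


f(-4) = -28
g(-4) = 9
min = -28

-28


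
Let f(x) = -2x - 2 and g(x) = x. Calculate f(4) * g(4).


f(4) = -10
g(4) = 4
Product = -40

-40


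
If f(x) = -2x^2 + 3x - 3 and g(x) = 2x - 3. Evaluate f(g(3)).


g(3) = 3
f(3) = (-2)*(3)^2 + 3*(3) - 3 = -12

-12


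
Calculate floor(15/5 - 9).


15/5 = 3
3 - 9 = -6
floor(-6) = -6

-6


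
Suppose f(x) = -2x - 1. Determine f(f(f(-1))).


f(-1) = 1
f(1) = -3
f(-3) = 5

5


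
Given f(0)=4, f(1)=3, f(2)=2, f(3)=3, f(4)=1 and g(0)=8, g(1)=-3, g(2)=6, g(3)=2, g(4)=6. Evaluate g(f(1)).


2


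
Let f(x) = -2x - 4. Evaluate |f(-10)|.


f(-10) = 16
|16| = 16

16


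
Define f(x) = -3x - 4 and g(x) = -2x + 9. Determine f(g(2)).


g(2) = 5
f(5) = -19

-19


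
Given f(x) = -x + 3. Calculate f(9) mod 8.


f(9) = -6
-6 mod 8 = 2

2


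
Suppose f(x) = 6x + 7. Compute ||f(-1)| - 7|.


f(-1) = 1
|1| = 1
|1 - 7| = 6

6


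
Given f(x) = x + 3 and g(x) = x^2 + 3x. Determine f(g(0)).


g(0) = 0
f(0) = 3

3


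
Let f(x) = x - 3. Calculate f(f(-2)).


f(-2) = -5
f(-5) = -8

-8


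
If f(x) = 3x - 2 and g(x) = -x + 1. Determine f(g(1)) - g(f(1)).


f(g(1)) = -2
g(f(1)) = 0
Difference = -2

-2


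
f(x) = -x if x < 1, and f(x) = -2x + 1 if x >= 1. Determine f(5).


5 satisfies x >= 1
f(5) = -9

-9


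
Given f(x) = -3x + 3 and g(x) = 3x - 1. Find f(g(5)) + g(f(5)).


-76


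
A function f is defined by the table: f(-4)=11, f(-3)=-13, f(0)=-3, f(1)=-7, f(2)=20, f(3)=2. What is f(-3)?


Reading from the table at x = -3

-13


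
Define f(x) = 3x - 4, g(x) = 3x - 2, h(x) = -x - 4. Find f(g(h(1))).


h(1) = -5
g(-5) = -17
f(-17) = -55

-55


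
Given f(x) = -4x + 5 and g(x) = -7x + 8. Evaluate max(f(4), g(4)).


f(4) = -11
g(4) = -20
max = -11

-11


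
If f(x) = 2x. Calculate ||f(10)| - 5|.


f(10) = 20
|20| = 20
|20 - 5| = 15

15


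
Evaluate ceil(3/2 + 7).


3/2 = 1.5
1.5 + 7 = 8.5
ceil(8.5) = 9

9


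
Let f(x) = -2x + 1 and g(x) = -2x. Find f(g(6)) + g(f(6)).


f(g(6)) = 25
g(f(6)) = 22
Sum = 47

47


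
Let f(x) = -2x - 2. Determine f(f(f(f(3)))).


f(3) = -8
f(-8) = 14
f(14) = -30
f(-30) = 58

58


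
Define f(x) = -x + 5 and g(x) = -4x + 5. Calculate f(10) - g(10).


f(10) = -5
g(10) = -35
Difference = 30

30


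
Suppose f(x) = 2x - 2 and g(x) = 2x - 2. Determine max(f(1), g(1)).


f(1) = 0
g(1) = 0
max = 0

0


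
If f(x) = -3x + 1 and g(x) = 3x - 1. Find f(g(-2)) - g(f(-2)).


f(g(-2)) = 22
g(f(-2)) = 20
Difference = 2

2


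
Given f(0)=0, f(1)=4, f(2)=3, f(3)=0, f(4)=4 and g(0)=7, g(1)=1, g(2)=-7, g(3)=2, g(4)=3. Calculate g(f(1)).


f(1) = 4
g(4) = 3

3


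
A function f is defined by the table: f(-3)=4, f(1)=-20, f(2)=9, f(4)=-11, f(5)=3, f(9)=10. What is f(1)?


Reading from the table at x = 1

-20


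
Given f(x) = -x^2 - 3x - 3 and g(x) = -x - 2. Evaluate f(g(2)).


g(2) = -4
f(-4) = (-1)*(-4)^2 - 3*(-4) - 3 = -7

-7


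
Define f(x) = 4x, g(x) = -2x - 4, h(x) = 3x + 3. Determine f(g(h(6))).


-184


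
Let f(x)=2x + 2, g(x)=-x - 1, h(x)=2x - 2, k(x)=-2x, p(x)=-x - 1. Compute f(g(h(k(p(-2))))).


p(-2) = 1
k(1) = -2
h(-2) = -6
g(-6) = 5
f(5) = 12

12


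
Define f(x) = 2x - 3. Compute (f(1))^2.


f(1) = -1
(-1)^2 = 1

1


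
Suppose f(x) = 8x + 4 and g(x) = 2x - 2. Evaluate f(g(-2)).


g(-2) = -6
f(-6) = -44

-44


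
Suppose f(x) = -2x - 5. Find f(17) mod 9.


f(17) = -39
-39 mod 9 = 6

6


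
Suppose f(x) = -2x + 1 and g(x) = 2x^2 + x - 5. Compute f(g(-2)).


g(-2) = 1
f(1) = -1

-1


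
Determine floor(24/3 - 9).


-1


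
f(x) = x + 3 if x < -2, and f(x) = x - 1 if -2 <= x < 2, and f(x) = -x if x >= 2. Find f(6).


6 satisfies x >= 2
f(6) = -6

-6


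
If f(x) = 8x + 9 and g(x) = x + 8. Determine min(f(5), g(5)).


13


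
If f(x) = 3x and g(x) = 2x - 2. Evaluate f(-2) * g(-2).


f(-2) = -6
g(-2) = -6
Product = 36

36


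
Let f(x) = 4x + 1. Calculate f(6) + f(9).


f(6) = 25
f(9) = 37
Sum = 62

62


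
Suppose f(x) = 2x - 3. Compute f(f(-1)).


f(-1) = -5
f(-5) = -13

-13


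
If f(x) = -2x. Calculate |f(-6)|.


12


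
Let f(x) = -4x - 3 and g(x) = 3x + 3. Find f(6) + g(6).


f(6) = -27
g(6) = 21
Sum = -6

-6


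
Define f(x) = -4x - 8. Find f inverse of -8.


Solve -4x - 8 = -8
x = (-8 + 8) / (-4) = 0

0


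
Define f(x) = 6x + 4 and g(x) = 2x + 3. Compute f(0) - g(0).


1


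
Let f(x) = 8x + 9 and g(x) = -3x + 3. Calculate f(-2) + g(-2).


f(-2) = -7
g(-2) = 9
Sum = 2

2


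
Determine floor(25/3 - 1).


25/3 = 8.3333
8.3333 - 1 = 7.3333
floor(7.3333) = 7

7


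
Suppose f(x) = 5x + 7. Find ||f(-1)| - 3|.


f(-1) = 2
|2| = 2
|2 - 3| = 1

1


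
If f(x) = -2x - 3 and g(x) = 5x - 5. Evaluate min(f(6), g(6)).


f(6) = -15
g(6) = 25
min = -15

-15


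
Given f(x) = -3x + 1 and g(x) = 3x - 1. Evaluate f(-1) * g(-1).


-16


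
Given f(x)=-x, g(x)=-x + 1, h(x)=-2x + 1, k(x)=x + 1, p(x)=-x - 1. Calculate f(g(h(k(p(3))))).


p(3) = -4
k(-4) = -3
h(-3) = 7
g(7) = -6
f(-6) = 6

6


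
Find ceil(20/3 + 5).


12


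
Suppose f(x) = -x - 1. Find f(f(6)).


f(6) = -7
f(-7) = 6

6


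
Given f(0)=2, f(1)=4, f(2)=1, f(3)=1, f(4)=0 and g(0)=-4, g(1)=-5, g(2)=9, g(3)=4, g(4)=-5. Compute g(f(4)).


f(4) = 0
g(0) = -4

-4


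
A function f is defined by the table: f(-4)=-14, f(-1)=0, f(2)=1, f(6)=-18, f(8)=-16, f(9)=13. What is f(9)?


Reading from the table at x = 9

13


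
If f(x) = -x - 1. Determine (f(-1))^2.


0


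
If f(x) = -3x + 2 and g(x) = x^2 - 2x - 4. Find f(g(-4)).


-58


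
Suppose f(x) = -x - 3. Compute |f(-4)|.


f(-4) = 1
|1| = 1

1


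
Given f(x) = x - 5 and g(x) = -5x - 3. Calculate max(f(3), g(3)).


f(3) = -2
g(3) = -18
max = -2

-2


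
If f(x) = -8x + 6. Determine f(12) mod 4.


f(12) = -90
-90 mod 4 = 2

2


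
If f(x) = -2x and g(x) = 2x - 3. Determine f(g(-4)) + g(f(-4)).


f(g(-4)) = 22
g(f(-4)) = 13
Sum = 35

35


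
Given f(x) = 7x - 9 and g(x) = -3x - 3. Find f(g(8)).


g(8) = -27
f(-27) = -198

-198


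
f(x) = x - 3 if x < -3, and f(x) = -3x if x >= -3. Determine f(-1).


-1 satisfies x >= -3
f(-1) = 3

3


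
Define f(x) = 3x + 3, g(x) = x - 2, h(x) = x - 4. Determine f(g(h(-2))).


h(-2) = -6
g(-6) = -8
f(-8) = -21

-21


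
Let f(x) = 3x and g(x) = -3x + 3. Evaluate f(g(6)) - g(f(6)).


f(g(6)) = -45
g(f(6)) = -51
Difference = 6

6


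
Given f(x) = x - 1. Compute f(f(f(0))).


f(0) = -1
f(-1) = -2
f(-2) = -3

-3


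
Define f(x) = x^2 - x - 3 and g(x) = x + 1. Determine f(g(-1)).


-3


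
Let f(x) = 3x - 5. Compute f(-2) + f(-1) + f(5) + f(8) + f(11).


f(-2) = -11
f(-1) = -8
f(5) = 10
f(8) = 19
f(11) = 28
Sum = 38

38


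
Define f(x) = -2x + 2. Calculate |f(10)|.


f(10) = -18
|-18| = 18

18


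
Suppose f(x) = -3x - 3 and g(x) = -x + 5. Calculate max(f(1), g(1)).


f(1) = -6
g(1) = 4
max = 4

4


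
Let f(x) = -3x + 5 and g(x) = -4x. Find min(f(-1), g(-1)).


4


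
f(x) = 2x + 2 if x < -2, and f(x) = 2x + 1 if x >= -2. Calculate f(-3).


-3 satisfies x < -2
f(-3) = -4

-4


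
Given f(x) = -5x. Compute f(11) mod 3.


f(11) = -55
-55 mod 3 = 2

2


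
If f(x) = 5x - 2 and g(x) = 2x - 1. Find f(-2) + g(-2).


f(-2) = -12
g(-2) = -5
Sum = -17

-17


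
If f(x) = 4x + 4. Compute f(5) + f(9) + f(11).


f(5) = 24
f(9) = 40
f(11) = 48
Sum = 112

112


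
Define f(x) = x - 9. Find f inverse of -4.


5


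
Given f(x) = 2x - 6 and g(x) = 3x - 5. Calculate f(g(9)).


g(9) = 22
f(22) = 38

38


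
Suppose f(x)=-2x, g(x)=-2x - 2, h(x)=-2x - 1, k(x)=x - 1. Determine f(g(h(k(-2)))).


k(-2) = -3
h(-3) = 5
g(5) = -12
f(-12) = 24

24


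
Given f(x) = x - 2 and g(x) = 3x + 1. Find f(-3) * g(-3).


40


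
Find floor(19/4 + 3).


19/4 = 4.75
4.75 + 3 = 7.75
floor(7.75) = 7

7


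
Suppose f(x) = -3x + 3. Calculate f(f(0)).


-6


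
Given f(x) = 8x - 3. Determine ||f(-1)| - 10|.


f(-1) = -11
|-11| = 11
|11 - 10| = 1

1


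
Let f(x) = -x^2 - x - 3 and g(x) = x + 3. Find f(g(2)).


g(2) = 5
f(5) = (-1)*(5)^2 - 1*(5) - 3 = -33

-33


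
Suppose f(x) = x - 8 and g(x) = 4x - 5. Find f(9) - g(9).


f(9) = 1
g(9) = 31
Difference = -30

-30


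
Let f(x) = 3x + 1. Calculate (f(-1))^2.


4


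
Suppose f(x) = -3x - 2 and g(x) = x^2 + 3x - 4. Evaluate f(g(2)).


g(2) = 6
f(6) = -20

-20


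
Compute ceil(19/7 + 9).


19/7 = 2.7143
2.7143 + 9 = 11.7143
ceil(11.7143) = 12

12


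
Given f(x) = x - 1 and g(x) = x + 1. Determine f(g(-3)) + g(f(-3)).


f(g(-3)) = -3
g(f(-3)) = -3
Sum = -6

-6


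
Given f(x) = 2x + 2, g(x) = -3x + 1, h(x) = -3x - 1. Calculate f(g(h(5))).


h(5) = -16
g(-16) = 49
f(49) = 100

100


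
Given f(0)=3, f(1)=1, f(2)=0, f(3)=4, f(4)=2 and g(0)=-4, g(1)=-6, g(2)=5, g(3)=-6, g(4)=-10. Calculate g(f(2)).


f(2) = 0
g(0) = -4

-4


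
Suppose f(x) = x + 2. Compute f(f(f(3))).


f(3) = 5
f(5) = 7
f(7) = 9

9


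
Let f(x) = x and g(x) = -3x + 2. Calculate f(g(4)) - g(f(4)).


0


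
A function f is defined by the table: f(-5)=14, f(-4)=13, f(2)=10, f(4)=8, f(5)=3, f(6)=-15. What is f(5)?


3


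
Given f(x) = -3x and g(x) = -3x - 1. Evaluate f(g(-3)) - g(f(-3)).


f(g(-3)) = -24
g(f(-3)) = -28
Difference = 4

4


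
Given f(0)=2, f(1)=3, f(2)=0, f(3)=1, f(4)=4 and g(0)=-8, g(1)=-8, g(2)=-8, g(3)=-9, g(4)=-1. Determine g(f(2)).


f(2) = 0
g(0) = -8

-8


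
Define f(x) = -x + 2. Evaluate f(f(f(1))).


1


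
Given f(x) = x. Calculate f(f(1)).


1


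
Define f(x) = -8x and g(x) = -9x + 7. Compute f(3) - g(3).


f(3) = -24
g(3) = -20
Difference = -4

-4


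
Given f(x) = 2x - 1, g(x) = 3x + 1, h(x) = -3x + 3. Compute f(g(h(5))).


-71


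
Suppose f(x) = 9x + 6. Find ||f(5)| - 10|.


41


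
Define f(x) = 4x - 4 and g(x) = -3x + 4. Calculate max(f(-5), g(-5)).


f(-5) = -24
g(-5) = 19
max = 19

19


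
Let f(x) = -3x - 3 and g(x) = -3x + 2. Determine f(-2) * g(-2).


f(-2) = 3
g(-2) = 8
Product = 24

24


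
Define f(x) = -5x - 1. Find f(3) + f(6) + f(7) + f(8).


-124


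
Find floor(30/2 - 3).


30/2 = 15
15 - 3 = 12
floor(12) = 12

12


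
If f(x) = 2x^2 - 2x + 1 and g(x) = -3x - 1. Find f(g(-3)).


g(-3) = 8
f(8) = 2*(8)^2 - 2*(8) + 1 = 113

113


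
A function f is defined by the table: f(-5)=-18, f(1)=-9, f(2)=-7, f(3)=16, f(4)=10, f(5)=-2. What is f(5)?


Reading from the table at x = 5

-2


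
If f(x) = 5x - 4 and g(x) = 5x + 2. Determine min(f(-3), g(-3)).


f(-3) = -19
g(-3) = -13
min = -19

-19


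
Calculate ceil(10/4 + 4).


10/4 = 2.5
2.5 + 4 = 6.5
ceil(6.5) = 7

7


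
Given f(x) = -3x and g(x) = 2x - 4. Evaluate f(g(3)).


-6


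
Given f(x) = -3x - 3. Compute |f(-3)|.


f(-3) = 6
|6| = 6

6


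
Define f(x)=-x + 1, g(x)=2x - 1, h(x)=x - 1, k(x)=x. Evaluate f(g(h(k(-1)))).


k(-1) = -1
h(-1) = -2
g(-2) = -5
f(-5) = 6

6


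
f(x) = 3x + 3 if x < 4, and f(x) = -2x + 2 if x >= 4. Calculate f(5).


5 satisfies x >= 4
f(5) = -8

-8


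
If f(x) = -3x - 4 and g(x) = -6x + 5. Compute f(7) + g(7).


f(7) = -25
g(7) = -37
Sum = -62

-62


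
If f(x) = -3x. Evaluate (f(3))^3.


f(3) = -9
(-9)^3 = -729

-729


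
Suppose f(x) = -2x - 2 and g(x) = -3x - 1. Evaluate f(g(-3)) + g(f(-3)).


f(g(-3)) = -18
g(f(-3)) = -13
Sum = -31

-31


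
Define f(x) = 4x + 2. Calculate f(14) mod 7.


f(14) = 58
58 mod 7 = 2

2


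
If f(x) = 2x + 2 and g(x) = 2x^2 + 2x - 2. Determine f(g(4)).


78


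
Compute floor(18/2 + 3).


18/2 = 9
9 + 3 = 12
floor(12) = 12

12


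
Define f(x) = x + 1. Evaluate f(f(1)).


f(1) = 2
f(2) = 3

3


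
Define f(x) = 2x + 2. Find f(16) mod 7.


f(16) = 34
34 mod 7 = 6

6


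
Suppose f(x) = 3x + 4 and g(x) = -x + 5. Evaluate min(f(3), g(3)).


f(3) = 13
g(3) = 2
min = 2

2


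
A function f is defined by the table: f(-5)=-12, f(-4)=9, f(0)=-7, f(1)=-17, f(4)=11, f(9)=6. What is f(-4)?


Reading from the table at x = -4

9


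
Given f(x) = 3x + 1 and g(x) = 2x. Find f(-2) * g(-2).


20


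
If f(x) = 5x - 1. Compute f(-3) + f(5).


f(-3) = -16
f(5) = 24
Sum = 8

8


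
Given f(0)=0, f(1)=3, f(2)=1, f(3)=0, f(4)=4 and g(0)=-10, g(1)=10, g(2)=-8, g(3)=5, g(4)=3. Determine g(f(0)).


f(0) = 0
g(0) = -10

-10


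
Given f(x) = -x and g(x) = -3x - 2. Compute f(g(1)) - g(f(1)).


4


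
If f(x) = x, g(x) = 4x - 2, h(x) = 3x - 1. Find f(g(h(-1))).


h(-1) = -4
g(-4) = -18
f(-18) = -18

-18


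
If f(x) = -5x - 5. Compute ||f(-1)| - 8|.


f(-1) = 0
|0| = 0
|0 - 8| = 8

8


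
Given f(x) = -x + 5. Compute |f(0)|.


f(0) = 5
|5| = 5

5


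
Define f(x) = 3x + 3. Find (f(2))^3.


729


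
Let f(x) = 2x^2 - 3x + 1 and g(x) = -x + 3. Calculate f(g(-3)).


g(-3) = 6
f(6) = 2*(6)^2 - 3*(6) + 1 = 55

55


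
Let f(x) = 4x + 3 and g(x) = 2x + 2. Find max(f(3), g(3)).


f(3) = 15
g(3) = 8
max = 15

15


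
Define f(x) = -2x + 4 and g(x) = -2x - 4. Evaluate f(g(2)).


20


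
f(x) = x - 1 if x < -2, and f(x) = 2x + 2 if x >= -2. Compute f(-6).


-6 satisfies x < -2
f(-6) = -7

-7


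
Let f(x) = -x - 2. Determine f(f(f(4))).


f(4) = -6
f(-6) = 4
f(4) = -6

-6


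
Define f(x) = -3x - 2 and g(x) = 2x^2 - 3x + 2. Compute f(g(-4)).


g(-4) = 46
f(46) = -140

-140


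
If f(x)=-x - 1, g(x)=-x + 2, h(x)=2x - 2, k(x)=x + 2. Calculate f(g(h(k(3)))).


k(3) = 5
h(5) = 8
g(8) = -6
f(-6) = 5

5


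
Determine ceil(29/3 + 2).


29/3 = 9.6667
9.6667 + 2 = 11.6667
ceil(11.6667) = 12

12


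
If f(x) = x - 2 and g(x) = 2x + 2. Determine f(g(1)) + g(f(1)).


f(g(1)) = 2
g(f(1)) = 0
Sum = 2

2


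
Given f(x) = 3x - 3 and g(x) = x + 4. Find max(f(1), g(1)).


f(1) = 0
g(1) = 5
max = 5

5


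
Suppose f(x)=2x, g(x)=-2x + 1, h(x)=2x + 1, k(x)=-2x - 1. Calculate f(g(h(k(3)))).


k(3) = -7
h(-7) = -13
g(-13) = 27
f(27) = 54

54


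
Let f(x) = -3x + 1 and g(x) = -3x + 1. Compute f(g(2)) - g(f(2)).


f(g(2)) = 16
g(f(2)) = 16
Difference = 0

0


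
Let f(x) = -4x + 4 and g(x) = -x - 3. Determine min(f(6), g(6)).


f(6) = -20
g(6) = -9
min = -20

-20


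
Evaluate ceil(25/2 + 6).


25/2 = 12.5
12.5 + 6 = 18.5
ceil(18.5) = 19

19


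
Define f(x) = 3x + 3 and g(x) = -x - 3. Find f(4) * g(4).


f(4) = 15
g(4) = -7
Product = -105

-105


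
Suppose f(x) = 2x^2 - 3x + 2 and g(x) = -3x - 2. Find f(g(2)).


g(2) = -8
f(-8) = 2*(-8)^2 - 3*(-8) + 2 = 154

154


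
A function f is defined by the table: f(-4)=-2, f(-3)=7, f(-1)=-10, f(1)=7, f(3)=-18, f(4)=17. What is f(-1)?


Reading from the table at x = -1

-10


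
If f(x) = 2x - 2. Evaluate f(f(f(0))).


f(0) = -2
f(-2) = -6
f(-6) = -14

-14


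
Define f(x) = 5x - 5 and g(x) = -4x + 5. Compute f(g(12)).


-220


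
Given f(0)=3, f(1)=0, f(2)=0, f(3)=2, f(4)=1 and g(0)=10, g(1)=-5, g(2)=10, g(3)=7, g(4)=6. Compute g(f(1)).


f(1) = 0
g(0) = 10

10


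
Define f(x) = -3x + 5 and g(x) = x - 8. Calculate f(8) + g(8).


f(8) = -19
g(8) = 0
Sum = -19

-19


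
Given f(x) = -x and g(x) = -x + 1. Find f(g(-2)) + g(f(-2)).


-4


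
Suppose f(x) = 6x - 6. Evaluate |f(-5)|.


f(-5) = -36
|-36| = 36

36


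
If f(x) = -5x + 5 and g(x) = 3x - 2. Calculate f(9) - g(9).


f(9) = -40
g(9) = 25
Difference = -65

-65


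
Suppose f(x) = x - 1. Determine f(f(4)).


f(4) = 3
f(3) = 2

2


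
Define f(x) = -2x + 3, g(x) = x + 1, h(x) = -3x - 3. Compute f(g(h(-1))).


h(-1) = 0
g(0) = 1
f(1) = 1

1


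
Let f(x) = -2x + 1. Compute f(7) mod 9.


f(7) = -13
-13 mod 9 = 5

5


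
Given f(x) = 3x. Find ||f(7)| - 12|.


f(7) = 21
|21| = 21
|21 - 12| = 9

9


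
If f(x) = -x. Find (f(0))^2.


0


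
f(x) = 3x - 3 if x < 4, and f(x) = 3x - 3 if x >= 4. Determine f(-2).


-2 satisfies x < 4
f(-2) = -9

-9


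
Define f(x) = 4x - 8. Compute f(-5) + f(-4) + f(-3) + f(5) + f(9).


-32


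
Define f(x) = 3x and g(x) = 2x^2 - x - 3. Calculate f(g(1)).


g(1) = -2
f(-2) = -6

-6


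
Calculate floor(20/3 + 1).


20/3 = 6.6667
6.6667 + 1 = 7.6667
floor(7.6667) = 7

7


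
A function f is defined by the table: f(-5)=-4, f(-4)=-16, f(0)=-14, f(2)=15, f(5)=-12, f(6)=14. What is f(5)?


Reading from the table at x = 5

-12


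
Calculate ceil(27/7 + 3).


7


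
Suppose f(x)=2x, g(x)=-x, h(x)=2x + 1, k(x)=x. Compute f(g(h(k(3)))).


-14


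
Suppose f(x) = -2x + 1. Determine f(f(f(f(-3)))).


f(-3) = 7
f(7) = -13
f(-13) = 27
f(27) = -53

-53


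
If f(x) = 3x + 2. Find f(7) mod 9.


5


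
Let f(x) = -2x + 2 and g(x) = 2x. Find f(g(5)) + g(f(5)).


f(g(5)) = -18
g(f(5)) = -16
Sum = -34

-34


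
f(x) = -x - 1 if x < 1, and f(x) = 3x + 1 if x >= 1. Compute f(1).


1 satisfies x >= 1
f(1) = 4

4


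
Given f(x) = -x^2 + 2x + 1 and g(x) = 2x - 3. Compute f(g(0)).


g(0) = -3
f(-3) = (-1)*(-3)^2 + 2*(-3) + 1 = -14

-14


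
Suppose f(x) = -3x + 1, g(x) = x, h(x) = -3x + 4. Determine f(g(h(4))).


h(4) = -8
g(-8) = -8
f(-8) = 25

25


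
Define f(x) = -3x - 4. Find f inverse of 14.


Solve -3x - 4 = 14
x = (14 + 4) / (-3) = -6

-6


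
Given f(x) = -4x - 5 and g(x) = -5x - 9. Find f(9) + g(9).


f(9) = -41
g(9) = -54
Sum = -95

-95


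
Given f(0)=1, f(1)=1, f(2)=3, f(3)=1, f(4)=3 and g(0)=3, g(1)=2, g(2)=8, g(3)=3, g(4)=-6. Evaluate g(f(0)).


f(0) = 1
g(1) = 2

2


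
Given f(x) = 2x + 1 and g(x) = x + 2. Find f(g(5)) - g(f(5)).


f(g(5)) = 15
g(f(5)) = 13
Difference = 2

2


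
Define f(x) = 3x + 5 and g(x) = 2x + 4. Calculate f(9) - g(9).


f(9) = 32
g(9) = 22
Difference = 10

10


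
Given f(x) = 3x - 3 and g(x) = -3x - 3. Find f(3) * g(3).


f(3) = 6
g(3) = -12
Product = -72

-72


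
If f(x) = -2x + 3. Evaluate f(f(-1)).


f(-1) = 5
f(5) = -7

-7


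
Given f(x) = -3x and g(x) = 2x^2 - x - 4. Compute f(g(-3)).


g(-3) = 17
f(17) = -51

-51


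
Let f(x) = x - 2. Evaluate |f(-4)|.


f(-4) = -6
|-6| = 6

6


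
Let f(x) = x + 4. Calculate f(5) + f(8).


f(5) = 9
f(8) = 12
Sum = 21

21


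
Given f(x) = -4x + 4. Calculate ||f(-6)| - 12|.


f(-6) = 28
|28| = 28
|28 - 12| = 16

16


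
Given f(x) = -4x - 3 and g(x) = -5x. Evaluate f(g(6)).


g(6) = -30
f(-30) = 117

117


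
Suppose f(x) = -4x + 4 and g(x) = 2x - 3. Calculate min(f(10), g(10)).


f(10) = -36
g(10) = 17
min = -36

-36


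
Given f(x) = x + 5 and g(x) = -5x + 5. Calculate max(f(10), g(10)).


15


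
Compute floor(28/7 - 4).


28/7 = 4
4 - 4 = 0
floor(0) = 0

0


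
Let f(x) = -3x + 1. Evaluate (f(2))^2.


f(2) = -5
(-5)^2 = 25

25


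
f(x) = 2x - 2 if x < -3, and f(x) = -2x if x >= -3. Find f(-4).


-4 satisfies x < -3
f(-4) = -10

-10


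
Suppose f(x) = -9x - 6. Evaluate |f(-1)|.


f(-1) = 3
|3| = 3

3


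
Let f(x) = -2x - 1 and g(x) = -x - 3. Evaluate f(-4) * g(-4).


f(-4) = 7
g(-4) = 1
Product = 7

7


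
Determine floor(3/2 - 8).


3/2 = 1.5
1.5 - 8 = -6.5
floor(-6.5) = -7

-7


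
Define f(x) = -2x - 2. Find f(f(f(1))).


f(1) = -4
f(-4) = 6
f(6) = -14

-14


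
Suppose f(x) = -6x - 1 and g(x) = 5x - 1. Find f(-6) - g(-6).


f(-6) = 35
g(-6) = -31
Difference = 66

66


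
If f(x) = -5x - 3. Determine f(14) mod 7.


f(14) = -73
-73 mod 7 = 4

4


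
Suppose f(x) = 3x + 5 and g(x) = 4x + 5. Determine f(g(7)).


g(7) = 33
f(33) = 104

104


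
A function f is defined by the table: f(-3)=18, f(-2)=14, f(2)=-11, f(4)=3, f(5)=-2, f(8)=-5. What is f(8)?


Reading from the table at x = 8

-5


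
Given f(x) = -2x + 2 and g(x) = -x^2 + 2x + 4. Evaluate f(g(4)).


g(4) = -4
f(-4) = 10

10


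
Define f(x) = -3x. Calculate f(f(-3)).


f(-3) = 9
f(9) = -27

-27


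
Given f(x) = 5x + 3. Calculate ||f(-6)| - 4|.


23


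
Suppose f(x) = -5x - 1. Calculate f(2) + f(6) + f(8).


f(2) = -11
f(6) = -31
f(8) = -41
Sum = -83

-83


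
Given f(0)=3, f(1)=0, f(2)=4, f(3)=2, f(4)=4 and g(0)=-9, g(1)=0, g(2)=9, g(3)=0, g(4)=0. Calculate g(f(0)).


f(0) = 3
g(3) = 0

0


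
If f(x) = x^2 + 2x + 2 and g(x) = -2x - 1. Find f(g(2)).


17


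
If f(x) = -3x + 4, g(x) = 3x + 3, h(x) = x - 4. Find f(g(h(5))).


h(5) = 1
g(1) = 6
f(6) = -14

-14


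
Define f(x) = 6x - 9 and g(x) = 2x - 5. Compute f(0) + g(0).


f(0) = -9
g(0) = -5
Sum = -14

-14


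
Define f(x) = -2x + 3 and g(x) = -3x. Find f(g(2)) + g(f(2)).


f(g(2)) = 15
g(f(2)) = 3
Sum = 18

18


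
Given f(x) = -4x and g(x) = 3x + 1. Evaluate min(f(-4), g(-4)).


f(-4) = 16
g(-4) = -11
min = -11

-11


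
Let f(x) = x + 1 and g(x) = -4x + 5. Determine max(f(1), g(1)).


f(1) = 2
g(1) = 1
max = 2

2


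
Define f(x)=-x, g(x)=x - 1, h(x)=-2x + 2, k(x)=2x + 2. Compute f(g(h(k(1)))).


7
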